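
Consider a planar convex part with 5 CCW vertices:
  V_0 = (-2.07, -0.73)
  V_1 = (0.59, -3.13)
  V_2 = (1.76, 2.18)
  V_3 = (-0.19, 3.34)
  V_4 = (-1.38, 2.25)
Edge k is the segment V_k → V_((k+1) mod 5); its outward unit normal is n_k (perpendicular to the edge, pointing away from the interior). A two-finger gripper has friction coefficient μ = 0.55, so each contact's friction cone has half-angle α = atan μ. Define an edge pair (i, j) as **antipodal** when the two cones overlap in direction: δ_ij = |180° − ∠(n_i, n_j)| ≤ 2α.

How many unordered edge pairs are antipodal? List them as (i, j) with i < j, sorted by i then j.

count = 3; pairs: (0,2), (1,3), (1,4)

α = atan 0.55 = 28.81°;  2α = 57.62°
n_0 = (-0.6699, -0.7425)
n_1 = (+0.9766, -0.2152)
n_2 = (+0.5113, +0.8594)
n_3 = (-0.6754, +0.7374)
n_4 = (-0.9742, +0.2256)
  (0,1): δ = 60.37°  ·
  (0,2): δ = 11.31°  ✓
  (0,3): δ = 84.55°  ·
  (0,4): δ = 119.02°  ·
  (1,2): δ = 108.32°  ·
  (1,3): δ = 35.09°  ✓
  (1,4): δ = 0.61°  ✓
  (2,3): δ = 106.76°  ·
  (2,4): δ = 72.29°  ·
  (3,4): δ = 145.53°  ·
antipodal pairs: 3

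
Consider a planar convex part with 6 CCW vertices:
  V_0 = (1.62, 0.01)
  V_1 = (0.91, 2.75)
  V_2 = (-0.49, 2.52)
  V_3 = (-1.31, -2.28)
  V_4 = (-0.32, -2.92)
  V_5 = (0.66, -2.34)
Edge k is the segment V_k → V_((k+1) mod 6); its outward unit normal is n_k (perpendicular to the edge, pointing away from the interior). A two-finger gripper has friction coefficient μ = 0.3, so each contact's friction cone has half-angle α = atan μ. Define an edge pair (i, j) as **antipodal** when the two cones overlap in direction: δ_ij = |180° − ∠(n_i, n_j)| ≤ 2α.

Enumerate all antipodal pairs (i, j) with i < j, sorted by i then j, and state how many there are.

count = 3; pairs: (0,2), (1,4), (2,5)

α = atan 0.3 = 16.70°;  2α = 33.40°
n_0 = (+0.9680, +0.2508)
n_1 = (-0.1621, +0.9868)
n_2 = (-0.9857, +0.1684)
n_3 = (-0.5429, -0.8398)
n_4 = (+0.5093, -0.8606)
n_5 = (+0.9257, -0.3782)
  (0,1): δ = 95.20°  ·
  (0,2): δ = 24.22°  ✓
  (0,3): δ = 42.59°  ·
  (0,4): δ = 106.09°  ·
  (0,5): δ = 143.25°  ·
  (1,2): δ = 109.02°  ·
  (1,3): δ = 42.21°  ·
  (1,4): δ = 21.29°  ✓
  (1,5): δ = 58.45°  ·
  (2,3): δ = 113.19°  ·
  (2,4): δ = 49.69°  ·
  (2,5): δ = 12.53°  ✓
  (3,4): δ = 116.50°  ·
  (3,5): δ = 79.34°  ·
  (4,5): δ = 142.84°  ·
antipodal pairs: 3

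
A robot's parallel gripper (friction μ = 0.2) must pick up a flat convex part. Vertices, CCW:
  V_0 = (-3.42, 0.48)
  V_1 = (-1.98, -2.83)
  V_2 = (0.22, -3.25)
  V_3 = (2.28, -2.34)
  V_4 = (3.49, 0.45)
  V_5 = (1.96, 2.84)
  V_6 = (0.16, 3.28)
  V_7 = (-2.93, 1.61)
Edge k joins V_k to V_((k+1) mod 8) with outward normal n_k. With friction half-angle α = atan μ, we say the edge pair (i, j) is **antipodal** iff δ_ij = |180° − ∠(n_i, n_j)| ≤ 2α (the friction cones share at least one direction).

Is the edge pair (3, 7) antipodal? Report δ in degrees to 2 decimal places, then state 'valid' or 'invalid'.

δ = 0.00°, valid

α = atan 0.2 = 11.31°;  2α = 22.62°
edge 3: e_3 = (+1.21, +2.79);  n_3 = (+0.9174, -0.3979)
edge 7: e_7 = (-0.49, -1.13);  n_7 = (-0.9175, +0.3978)
∠(n_3, n_7) = 180.00°
δ = |180° − 180.00°| = 0.00°
0.00° ≤ 2α = 22.62°  →  valid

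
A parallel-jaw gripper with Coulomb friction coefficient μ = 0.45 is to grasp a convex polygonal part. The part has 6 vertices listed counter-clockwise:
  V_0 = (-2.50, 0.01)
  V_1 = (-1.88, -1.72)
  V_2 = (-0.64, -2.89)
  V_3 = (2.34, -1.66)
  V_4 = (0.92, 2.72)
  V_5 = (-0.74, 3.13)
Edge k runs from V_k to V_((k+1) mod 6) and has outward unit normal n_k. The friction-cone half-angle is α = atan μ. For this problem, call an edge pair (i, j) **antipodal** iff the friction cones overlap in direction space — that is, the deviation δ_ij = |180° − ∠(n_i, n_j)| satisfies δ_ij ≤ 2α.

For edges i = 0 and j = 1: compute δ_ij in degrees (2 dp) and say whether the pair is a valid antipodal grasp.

δ = 153.05°, invalid

α = atan 0.45 = 24.23°;  2α = 48.46°
edge 0: e_0 = (+0.62, -1.73);  n_0 = (-0.9414, -0.3374)
edge 1: e_1 = (+1.24, -1.17);  n_1 = (-0.6863, -0.7273)
∠(n_0, n_1) = 26.95°
δ = |180° − 26.95°| = 153.05°
153.05° > 2α = 48.46°  →  invalid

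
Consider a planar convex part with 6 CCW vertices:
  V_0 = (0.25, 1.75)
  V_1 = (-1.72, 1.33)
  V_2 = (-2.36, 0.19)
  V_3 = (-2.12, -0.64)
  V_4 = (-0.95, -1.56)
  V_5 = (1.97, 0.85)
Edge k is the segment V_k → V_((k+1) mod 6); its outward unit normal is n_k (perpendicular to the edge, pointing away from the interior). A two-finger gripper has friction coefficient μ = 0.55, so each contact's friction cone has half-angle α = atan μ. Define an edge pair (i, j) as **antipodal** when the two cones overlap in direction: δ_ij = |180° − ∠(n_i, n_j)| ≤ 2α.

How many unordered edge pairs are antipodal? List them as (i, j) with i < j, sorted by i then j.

α = atan 0.55 = 28.81°;  2α = 57.62°
n_0 = (-0.2085, +0.9780)
n_1 = (-0.8720, +0.4895)
n_2 = (-0.9606, -0.2778)
n_3 = (-0.6181, -0.7861)
n_4 = (+0.6365, -0.7712)
n_5 = (+0.4636, +0.8860)
  (0,1): δ = 131.35°  ·
  (0,2): δ = 85.91°  ·
  (0,3): δ = 50.21°  ✓
  (0,4): δ = 27.50°  ✓
  (0,5): δ = 140.34°  ·
  (1,2): δ = 134.56°  ·
  (1,3): δ = 98.87°  ·
  (1,4): δ = 21.16°  ✓
  (1,5): δ = 91.69°  ·
  (2,3): δ = 144.31°  ·
  (2,4): δ = 66.59°  ·
  (2,5): δ = 46.25°  ✓
  (3,4): δ = 102.29°  ·
  (3,5): δ = 10.56°  ✓
  (4,5): δ = 67.16°  ·
antipodal pairs: 5

count = 5; pairs: (0,3), (0,4), (1,4), (2,5), (3,5)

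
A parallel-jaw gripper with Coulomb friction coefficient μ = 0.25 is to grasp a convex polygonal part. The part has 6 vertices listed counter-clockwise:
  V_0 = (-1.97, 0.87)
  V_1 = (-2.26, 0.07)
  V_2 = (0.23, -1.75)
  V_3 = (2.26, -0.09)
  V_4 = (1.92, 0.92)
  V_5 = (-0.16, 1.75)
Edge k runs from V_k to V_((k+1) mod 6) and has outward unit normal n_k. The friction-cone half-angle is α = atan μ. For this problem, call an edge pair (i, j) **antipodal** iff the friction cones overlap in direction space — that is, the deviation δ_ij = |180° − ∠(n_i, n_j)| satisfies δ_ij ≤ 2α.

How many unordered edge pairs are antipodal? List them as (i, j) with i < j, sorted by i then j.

α = atan 0.25 = 14.04°;  2α = 28.07°
n_0 = (-0.9401, +0.3408)
n_1 = (-0.5901, -0.8073)
n_2 = (+0.6330, -0.7741)
n_3 = (+0.9477, +0.3190)
n_4 = (+0.3706, +0.9288)
n_5 = (-0.4372, +0.8993)
  (0,1): δ = 106.24°  ·
  (0,2): δ = 30.80°  ·
  (0,3): δ = 38.53°  ·
  (0,4): δ = 88.17°  ·
  (0,5): δ = 135.85°  ·
  (1,2): δ = 104.56°  ·
  (1,3): δ = 35.23°  ·
  (1,4): δ = 14.41°  ✓
  (1,5): δ = 62.09°  ·
  (2,3): δ = 110.67°  ·
  (2,4): δ = 61.03°  ·
  (2,5): δ = 13.35°  ✓
  (3,4): δ = 130.36°  ·
  (3,5): δ = 82.68°  ·
  (4,5): δ = 132.32°  ·
antipodal pairs: 2

count = 2; pairs: (1,4), (2,5)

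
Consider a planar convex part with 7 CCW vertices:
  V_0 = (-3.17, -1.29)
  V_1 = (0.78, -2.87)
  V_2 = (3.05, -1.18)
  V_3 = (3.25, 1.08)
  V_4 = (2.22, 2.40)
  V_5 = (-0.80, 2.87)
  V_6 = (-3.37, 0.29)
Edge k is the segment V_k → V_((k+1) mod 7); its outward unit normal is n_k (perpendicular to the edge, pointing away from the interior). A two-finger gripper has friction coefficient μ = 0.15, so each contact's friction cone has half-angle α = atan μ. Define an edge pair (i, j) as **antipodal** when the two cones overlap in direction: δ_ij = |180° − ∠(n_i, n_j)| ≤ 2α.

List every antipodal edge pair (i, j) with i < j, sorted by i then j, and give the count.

count = 3; pairs: (0,4), (1,5), (2,6)

α = atan 0.15 = 8.53°;  2α = 17.06°
n_0 = (-0.3714, -0.9285)
n_1 = (+0.5972, -0.8021)
n_2 = (+0.9961, -0.0882)
n_3 = (+0.7884, +0.6152)
n_4 = (+0.1538, +0.9881)
n_5 = (-0.7085, +0.7057)
n_6 = (-0.9921, -0.1256)
  (0,1): δ = 121.53°  ·
  (0,2): δ = 73.26°  ·
  (0,3): δ = 30.23°  ·
  (0,4): δ = 12.96°  ✓
  (0,5): δ = 66.91°  ·
  (0,6): δ = 119.02°  ·
  (1,2): δ = 131.72°  ·
  (1,3): δ = 88.70°  ·
  (1,4): δ = 45.51°  ·
  (1,5): δ = 8.44°  ✓
  (1,6): δ = 60.55°  ·
  (2,3): δ = 136.98°  ·
  (2,4): δ = 93.79°  ·
  (2,5): δ = 39.83°  ·
  (2,6): δ = 12.27°  ✓
  (3,4): δ = 136.81°  ·
  (3,5): δ = 82.85°  ·
  (3,6): δ = 30.75°  ·
  (4,5): δ = 126.04°  ·
  (4,6): δ = 73.94°  ·
  (5,6): δ = 127.90°  ·
antipodal pairs: 3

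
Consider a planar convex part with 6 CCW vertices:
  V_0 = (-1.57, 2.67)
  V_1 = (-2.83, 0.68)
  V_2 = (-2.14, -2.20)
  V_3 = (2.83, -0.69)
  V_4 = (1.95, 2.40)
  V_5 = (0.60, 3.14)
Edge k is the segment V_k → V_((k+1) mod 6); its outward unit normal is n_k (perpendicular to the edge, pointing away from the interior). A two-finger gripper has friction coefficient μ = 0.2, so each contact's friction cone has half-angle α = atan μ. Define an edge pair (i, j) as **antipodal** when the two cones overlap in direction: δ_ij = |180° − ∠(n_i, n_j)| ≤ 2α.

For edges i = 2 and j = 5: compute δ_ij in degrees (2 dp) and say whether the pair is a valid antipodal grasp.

δ = 4.68°, valid

α = atan 0.2 = 11.31°;  2α = 22.62°
edge 2: e_2 = (+4.97, +1.51);  n_2 = (+0.2907, -0.9568)
edge 5: e_5 = (-2.17, -0.47);  n_5 = (-0.2117, +0.9773)
∠(n_2, n_5) = 175.32°
δ = |180° − 175.32°| = 4.68°
4.68° ≤ 2α = 22.62°  →  valid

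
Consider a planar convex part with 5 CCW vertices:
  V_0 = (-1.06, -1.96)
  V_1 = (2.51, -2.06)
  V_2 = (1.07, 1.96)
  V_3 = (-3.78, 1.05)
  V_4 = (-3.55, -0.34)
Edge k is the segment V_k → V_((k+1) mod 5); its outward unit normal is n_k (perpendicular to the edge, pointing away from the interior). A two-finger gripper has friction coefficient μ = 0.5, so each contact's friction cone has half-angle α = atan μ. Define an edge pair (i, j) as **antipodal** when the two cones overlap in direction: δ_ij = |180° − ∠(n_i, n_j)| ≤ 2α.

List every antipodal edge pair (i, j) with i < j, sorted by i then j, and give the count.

count = 4; pairs: (0,2), (1,3), (1,4), (2,4)

α = atan 0.5 = 26.57°;  2α = 53.13°
n_0 = (-0.0280, -0.9996)
n_1 = (+0.9414, +0.3372)
n_2 = (-0.1844, +0.9828)
n_3 = (-0.9866, -0.1632)
n_4 = (-0.5453, -0.8382)
  (0,1): δ = 68.69°  ·
  (0,2): δ = 12.23°  ✓
  (0,3): δ = 101.00°  ·
  (0,4): δ = 148.56°  ·
  (1,2): δ = 99.08°  ·
  (1,3): δ = 10.31°  ✓
  (1,4): δ = 37.24°  ✓
  (2,3): δ = 91.23°  ·
  (2,4): δ = 43.67°  ✓
  (3,4): δ = 132.44°  ·
antipodal pairs: 4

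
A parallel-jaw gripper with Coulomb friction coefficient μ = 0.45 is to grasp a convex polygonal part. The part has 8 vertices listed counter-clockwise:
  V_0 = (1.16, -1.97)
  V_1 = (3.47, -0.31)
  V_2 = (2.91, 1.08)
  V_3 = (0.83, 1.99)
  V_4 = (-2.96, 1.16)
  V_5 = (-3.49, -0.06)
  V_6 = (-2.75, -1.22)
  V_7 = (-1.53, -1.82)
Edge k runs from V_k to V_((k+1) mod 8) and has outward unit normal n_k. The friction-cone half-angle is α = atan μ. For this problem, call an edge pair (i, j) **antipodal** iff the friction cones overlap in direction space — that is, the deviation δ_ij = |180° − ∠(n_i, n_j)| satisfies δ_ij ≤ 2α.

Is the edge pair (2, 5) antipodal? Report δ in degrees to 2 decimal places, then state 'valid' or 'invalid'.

α = atan 0.45 = 24.23°;  2α = 48.46°
edge 2: e_2 = (-2.08, +0.91);  n_2 = (+0.4008, +0.9162)
edge 5: e_5 = (+0.74, -1.16);  n_5 = (-0.8431, -0.5378)
∠(n_2, n_5) = 146.16°
δ = |180° − 146.16°| = 33.84°
33.84° ≤ 2α = 48.46°  →  valid

δ = 33.84°, valid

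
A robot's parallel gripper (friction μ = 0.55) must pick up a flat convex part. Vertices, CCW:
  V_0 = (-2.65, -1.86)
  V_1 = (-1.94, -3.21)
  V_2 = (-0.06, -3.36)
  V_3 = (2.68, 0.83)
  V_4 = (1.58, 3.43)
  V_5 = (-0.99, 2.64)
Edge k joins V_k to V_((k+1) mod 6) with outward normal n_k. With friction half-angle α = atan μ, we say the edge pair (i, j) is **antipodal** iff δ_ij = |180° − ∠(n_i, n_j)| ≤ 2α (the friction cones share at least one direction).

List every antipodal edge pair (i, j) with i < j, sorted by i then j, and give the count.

count = 5; pairs: (0,3), (1,4), (2,4), (2,5), (3,5)

α = atan 0.55 = 28.81°;  2α = 57.62°
n_0 = (-0.8851, -0.4655)
n_1 = (-0.0795, -0.9968)
n_2 = (+0.8369, -0.5473)
n_3 = (+0.9210, +0.3896)
n_4 = (-0.2938, +0.9559)
n_5 = (-0.9382, +0.3461)
  (0,1): δ = 122.30°  ·
  (0,2): δ = 60.92°  ·
  (0,3): δ = 4.81°  ✓
  (0,4): δ = 79.35°  ·
  (0,5): δ = 132.01°  ·
  (1,2): δ = 118.62°  ·
  (1,3): δ = 62.51°  ·
  (1,4): δ = 21.65°  ✓
  (1,5): δ = 74.31°  ·
  (2,3): δ = 123.89°  ·
  (2,4): δ = 39.73°  ✓
  (2,5): δ = 12.93°  ✓
  (3,4): δ = 95.85°  ·
  (3,5): δ = 43.18°  ✓
  (4,5): δ = 127.34°  ·
antipodal pairs: 5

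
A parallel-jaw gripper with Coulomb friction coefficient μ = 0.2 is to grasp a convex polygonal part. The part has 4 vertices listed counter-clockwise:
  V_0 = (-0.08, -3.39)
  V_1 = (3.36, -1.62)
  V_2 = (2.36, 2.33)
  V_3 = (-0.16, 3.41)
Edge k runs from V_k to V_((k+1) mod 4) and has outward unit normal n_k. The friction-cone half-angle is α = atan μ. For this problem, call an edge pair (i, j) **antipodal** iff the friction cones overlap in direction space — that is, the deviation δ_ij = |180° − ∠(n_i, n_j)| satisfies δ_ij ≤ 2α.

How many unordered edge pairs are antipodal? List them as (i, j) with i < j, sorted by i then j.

α = atan 0.2 = 11.31°;  2α = 22.62°
n_0 = (+0.4575, -0.8892)
n_1 = (+0.9694, +0.2454)
n_2 = (+0.3939, +0.9191)
n_3 = (-0.9999, -0.0118)
  (0,1): δ = 103.02°  ·
  (0,2): δ = 50.43°  ·
  (0,3): δ = 63.45°  ·
  (1,2): δ = 127.41°  ·
  (1,3): δ = 13.53°  ✓
  (2,3): δ = 66.13°  ·
antipodal pairs: 1

count = 1; pairs: (1,3)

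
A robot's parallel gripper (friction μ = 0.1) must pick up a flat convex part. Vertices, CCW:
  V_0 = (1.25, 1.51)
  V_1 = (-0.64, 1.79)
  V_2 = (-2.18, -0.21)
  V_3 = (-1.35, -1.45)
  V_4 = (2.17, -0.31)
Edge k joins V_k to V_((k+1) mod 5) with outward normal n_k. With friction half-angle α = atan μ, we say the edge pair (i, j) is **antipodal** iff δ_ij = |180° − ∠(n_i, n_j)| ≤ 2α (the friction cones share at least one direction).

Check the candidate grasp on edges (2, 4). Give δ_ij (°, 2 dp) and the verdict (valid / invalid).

α = atan 0.1 = 5.71°;  2α = 11.42°
edge 2: e_2 = (+0.83, -1.24);  n_2 = (-0.8310, -0.5562)
edge 4: e_4 = (-0.92, +1.82);  n_4 = (+0.8925, +0.4511)
∠(n_2, n_4) = 173.02°
δ = |180° − 173.02°| = 6.98°
6.98° ≤ 2α = 11.42°  →  valid

δ = 6.98°, valid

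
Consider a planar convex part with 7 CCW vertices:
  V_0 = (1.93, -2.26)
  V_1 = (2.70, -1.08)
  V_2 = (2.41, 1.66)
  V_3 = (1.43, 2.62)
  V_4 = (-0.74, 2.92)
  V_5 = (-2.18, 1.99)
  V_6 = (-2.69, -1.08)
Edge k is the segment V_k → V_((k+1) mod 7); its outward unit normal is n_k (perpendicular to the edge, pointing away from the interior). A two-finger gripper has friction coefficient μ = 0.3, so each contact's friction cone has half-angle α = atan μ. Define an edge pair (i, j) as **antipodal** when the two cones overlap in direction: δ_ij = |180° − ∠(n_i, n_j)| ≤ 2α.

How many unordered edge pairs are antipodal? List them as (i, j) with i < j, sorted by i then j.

count = 5; pairs: (0,4), (0,5), (1,5), (2,6), (3,6)

α = atan 0.3 = 16.70°;  2α = 33.40°
n_0 = (+0.8375, -0.5465)
n_1 = (+0.9944, +0.1053)
n_2 = (+0.6998, +0.7144)
n_3 = (+0.1369, +0.9906)
n_4 = (-0.5425, +0.8400)
n_5 = (-0.9865, +0.1639)
n_6 = (-0.2475, -0.9689)
  (0,1): δ = 140.83°  ·
  (0,2): δ = 101.28°  ·
  (0,3): δ = 64.75°  ·
  (0,4): δ = 24.02°  ✓
  (0,5): δ = 23.69°  ✓
  (0,6): δ = 108.80°  ·
  (1,2): δ = 140.45°  ·
  (1,3): δ = 103.91°  ·
  (1,4): δ = 63.19°  ·
  (1,5): δ = 15.47°  ✓
  (1,6): δ = 69.63°  ·
  (2,3): δ = 143.46°  ·
  (2,4): δ = 102.73°  ·
  (2,5): δ = 55.02°  ·
  (2,6): δ = 30.08°  ✓
  (3,4): δ = 139.27°  ·
  (3,5): δ = 91.56°  ·
  (3,6): δ = 6.46°  ✓
  (4,5): δ = 132.29°  ·
  (4,6): δ = 47.18°  ·
  (5,6): δ = 94.90°  ·
antipodal pairs: 5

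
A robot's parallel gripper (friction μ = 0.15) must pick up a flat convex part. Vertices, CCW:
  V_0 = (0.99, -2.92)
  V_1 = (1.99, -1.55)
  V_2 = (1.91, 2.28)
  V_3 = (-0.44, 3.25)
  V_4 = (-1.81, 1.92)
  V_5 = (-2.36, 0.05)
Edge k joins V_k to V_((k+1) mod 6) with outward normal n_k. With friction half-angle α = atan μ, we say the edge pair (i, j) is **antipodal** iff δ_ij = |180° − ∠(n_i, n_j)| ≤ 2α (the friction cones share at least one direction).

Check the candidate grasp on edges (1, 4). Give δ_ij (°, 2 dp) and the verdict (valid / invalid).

α = atan 0.15 = 8.53°;  2α = 17.06°
edge 1: e_1 = (-0.08, +3.83);  n_1 = (+0.9998, +0.0209)
edge 4: e_4 = (-0.55, -1.87);  n_4 = (-0.9594, +0.2822)
∠(n_1, n_4) = 162.41°
δ = |180° − 162.41°| = 17.59°
17.59° > 2α = 17.06°  →  invalid

δ = 17.59°, invalid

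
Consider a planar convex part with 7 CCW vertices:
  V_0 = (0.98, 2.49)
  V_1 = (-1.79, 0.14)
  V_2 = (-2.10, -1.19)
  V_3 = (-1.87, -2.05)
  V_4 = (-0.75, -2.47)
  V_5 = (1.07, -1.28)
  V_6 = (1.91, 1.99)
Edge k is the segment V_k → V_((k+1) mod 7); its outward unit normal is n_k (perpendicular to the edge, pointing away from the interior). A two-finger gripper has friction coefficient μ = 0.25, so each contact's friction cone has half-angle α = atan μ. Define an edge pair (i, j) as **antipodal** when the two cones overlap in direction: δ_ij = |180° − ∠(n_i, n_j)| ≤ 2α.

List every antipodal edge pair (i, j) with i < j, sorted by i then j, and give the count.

α = atan 0.25 = 14.04°;  2α = 28.07°
n_0 = (-0.6469, +0.7626)
n_1 = (-0.9739, +0.2270)
n_2 = (-0.9660, -0.2584)
n_3 = (-0.3511, -0.9363)
n_4 = (+0.5472, -0.8370)
n_5 = (+0.9686, -0.2488)
n_6 = (+0.4735, +0.8808)
  (0,1): δ = 143.43°  ·
  (0,2): δ = 115.34°  ·
  (0,3): δ = 60.87°  ·
  (0,4): δ = 7.13°  ✓
  (0,5): δ = 35.28°  ·
  (0,6): δ = 111.43°  ·
  (1,2): δ = 151.91°  ·
  (1,3): δ = 97.44°  ·
  (1,4): δ = 43.70°  ·
  (1,5): δ = 1.29°  ✓
  (1,6): δ = 74.86°  ·
  (2,3): δ = 125.53°  ·
  (2,4): δ = 71.79°  ·
  (2,5): δ = 29.38°  ·
  (2,6): δ = 46.76°  ·
  (3,4): δ = 126.27°  ·
  (3,5): δ = 83.85°  ·
  (3,6): δ = 7.71°  ✓
  (4,5): δ = 137.59°  ·
  (4,6): δ = 61.44°  ·
  (5,6): δ = 103.86°  ·
antipodal pairs: 3

count = 3; pairs: (0,4), (1,5), (3,6)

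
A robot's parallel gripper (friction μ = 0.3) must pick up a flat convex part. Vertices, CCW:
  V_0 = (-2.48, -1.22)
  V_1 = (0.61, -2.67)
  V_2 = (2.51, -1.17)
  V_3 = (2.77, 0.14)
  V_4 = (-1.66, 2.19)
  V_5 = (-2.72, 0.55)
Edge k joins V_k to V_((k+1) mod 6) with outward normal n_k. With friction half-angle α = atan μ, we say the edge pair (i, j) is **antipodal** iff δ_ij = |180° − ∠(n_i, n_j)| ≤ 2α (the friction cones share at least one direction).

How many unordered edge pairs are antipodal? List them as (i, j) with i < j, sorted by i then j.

α = atan 0.3 = 16.70°;  2α = 33.40°
n_0 = (-0.4248, -0.9053)
n_1 = (+0.6196, -0.7849)
n_2 = (+0.9809, -0.1947)
n_3 = (+0.4200, +0.9075)
n_4 = (-0.8398, +0.5428)
n_5 = (-0.9909, -0.1344)
  (0,1): δ = 116.57°  ·
  (0,2): δ = 76.09°  ·
  (0,3): δ = 0.31°  ✓
  (0,4): δ = 82.26°  ·
  (0,5): δ = 122.86°  ·
  (1,2): δ = 139.52°  ·
  (1,3): δ = 63.12°  ·
  (1,4): δ = 18.83°  ✓
  (1,5): δ = 59.43°  ·
  (2,3): δ = 103.61°  ·
  (2,4): δ = 21.65°  ✓
  (2,5): δ = 18.95°  ✓
  (3,4): δ = 98.04°  ·
  (3,5): δ = 57.45°  ·
  (4,5): δ = 139.40°  ·
antipodal pairs: 4

count = 4; pairs: (0,3), (1,4), (2,4), (2,5)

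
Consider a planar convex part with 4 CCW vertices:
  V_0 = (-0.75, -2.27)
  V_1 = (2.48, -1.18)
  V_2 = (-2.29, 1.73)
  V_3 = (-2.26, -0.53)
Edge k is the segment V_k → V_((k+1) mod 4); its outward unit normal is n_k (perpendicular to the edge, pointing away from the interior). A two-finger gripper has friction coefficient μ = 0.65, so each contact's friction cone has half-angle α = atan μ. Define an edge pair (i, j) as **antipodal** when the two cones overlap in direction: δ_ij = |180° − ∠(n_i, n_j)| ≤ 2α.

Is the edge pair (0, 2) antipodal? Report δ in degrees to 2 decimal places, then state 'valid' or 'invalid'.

δ = 72.11°, invalid

α = atan 0.65 = 33.02°;  2α = 66.05°
edge 0: e_0 = (+3.23, +1.09);  n_0 = (+0.3197, -0.9475)
edge 2: e_2 = (+0.03, -2.26);  n_2 = (-0.9999, -0.0133)
∠(n_0, n_2) = 107.89°
δ = |180° − 107.89°| = 72.11°
72.11° > 2α = 66.05°  →  invalid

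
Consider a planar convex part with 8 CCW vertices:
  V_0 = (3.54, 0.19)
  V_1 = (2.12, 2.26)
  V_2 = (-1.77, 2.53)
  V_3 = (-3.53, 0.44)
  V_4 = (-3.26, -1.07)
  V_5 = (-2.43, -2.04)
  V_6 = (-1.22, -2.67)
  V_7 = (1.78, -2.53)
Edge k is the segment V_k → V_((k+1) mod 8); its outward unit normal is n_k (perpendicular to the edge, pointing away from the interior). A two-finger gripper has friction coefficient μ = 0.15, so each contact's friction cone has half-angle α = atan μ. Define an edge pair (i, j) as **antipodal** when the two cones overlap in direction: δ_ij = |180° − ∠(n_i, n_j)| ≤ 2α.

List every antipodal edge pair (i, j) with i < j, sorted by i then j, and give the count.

count = 3; pairs: (0,4), (1,6), (2,7)

α = atan 0.15 = 8.53°;  2α = 17.06°
n_0 = (+0.8246, +0.5657)
n_1 = (+0.0692, +0.9976)
n_2 = (-0.7649, +0.6441)
n_3 = (-0.9844, -0.1760)
n_4 = (-0.7598, -0.6501)
n_5 = (-0.4618, -0.8870)
n_6 = (+0.0466, -0.9989)
n_7 = (+0.8396, -0.5433)
  (0,1): δ = 128.42°  ·
  (0,2): δ = 74.55°  ·
  (0,3): δ = 24.31°  ·
  (0,4): δ = 6.10°  ✓
  (0,5): δ = 28.05°  ·
  (0,6): δ = 58.22°  ·
  (0,7): δ = 112.65°  ·
  (1,2): δ = 126.13°  ·
  (1,3): δ = 75.89°  ·
  (1,4): δ = 45.48°  ·
  (1,5): δ = 23.53°  ·
  (1,6): δ = 6.64°  ✓
  (1,7): δ = 61.07°  ·
  (2,3): δ = 129.76°  ·
  (2,4): δ = 99.35°  ·
  (2,5): δ = 77.40°  ·
  (2,6): δ = 47.23°  ·
  (2,7): δ = 7.20°  ✓
  (3,4): δ = 149.59°  ·
  (3,5): δ = 127.64°  ·
  (3,6): δ = 97.47°  ·
  (3,7): δ = 43.04°  ·
  (4,5): δ = 158.06°  ·
  (4,6): δ = 127.88°  ·
  (4,7): δ = 73.46°  ·
  (5,6): δ = 149.82°  ·
  (5,7): δ = 95.40°  ·
  (6,7): δ = 125.58°  ·
antipodal pairs: 3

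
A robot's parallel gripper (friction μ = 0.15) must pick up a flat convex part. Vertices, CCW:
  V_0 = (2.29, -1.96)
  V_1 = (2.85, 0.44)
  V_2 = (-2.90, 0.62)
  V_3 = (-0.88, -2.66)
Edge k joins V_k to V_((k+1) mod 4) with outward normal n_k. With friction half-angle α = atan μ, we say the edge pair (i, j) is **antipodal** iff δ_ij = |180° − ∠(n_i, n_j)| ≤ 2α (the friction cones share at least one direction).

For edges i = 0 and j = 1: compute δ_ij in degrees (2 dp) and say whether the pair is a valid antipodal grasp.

δ = 78.66°, invalid

α = atan 0.15 = 8.53°;  2α = 17.06°
edge 0: e_0 = (+0.56, +2.40);  n_0 = (+0.9738, -0.2272)
edge 1: e_1 = (-5.75, +0.18);  n_1 = (+0.0313, +0.9995)
∠(n_0, n_1) = 101.34°
δ = |180° − 101.34°| = 78.66°
78.66° > 2α = 17.06°  →  invalid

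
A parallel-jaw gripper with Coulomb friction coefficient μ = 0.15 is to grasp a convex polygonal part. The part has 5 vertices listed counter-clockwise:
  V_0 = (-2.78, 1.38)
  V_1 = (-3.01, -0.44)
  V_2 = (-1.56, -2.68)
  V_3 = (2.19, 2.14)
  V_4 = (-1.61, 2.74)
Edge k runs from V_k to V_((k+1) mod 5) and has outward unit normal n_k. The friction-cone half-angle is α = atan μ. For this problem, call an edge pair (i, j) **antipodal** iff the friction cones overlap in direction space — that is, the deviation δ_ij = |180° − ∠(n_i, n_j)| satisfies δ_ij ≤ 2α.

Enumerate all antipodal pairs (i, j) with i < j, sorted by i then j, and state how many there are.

count = 1; pairs: (2,4)

α = atan 0.15 = 8.53°;  2α = 17.06°
n_0 = (-0.9921, +0.1254)
n_1 = (-0.8395, -0.5434)
n_2 = (+0.7893, -0.6141)
n_3 = (+0.1560, +0.9878)
n_4 = (-0.7581, +0.6522)
  (0,1): δ = 139.88°  ·
  (0,2): δ = 30.68°  ·
  (0,3): δ = 88.23°  ·
  (0,4): δ = 146.50°  ·
  (1,2): δ = 70.80°  ·
  (1,3): δ = 48.11°  ·
  (1,4): δ = 106.38°  ·
  (2,3): δ = 61.09°  ·
  (2,4): δ = 2.82°  ✓
  (3,4): δ = 121.73°  ·
antipodal pairs: 1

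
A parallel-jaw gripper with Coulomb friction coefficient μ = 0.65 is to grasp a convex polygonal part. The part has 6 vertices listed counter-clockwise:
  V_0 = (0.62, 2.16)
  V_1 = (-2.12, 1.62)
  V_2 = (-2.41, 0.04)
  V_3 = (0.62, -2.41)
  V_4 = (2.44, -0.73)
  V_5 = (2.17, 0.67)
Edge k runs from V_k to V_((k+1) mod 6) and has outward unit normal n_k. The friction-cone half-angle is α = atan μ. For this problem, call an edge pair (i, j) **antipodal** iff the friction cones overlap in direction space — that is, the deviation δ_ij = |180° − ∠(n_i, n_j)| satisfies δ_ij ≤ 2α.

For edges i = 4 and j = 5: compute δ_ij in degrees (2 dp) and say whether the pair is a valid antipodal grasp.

δ = 144.79°, invalid

α = atan 0.65 = 33.02°;  2α = 66.05°
edge 4: e_4 = (-0.27, +1.40);  n_4 = (+0.9819, +0.1894)
edge 5: e_5 = (-1.55, +1.49);  n_5 = (+0.6930, +0.7209)
∠(n_4, n_5) = 35.21°
δ = |180° − 35.21°| = 144.79°
144.79° > 2α = 66.05°  →  invalid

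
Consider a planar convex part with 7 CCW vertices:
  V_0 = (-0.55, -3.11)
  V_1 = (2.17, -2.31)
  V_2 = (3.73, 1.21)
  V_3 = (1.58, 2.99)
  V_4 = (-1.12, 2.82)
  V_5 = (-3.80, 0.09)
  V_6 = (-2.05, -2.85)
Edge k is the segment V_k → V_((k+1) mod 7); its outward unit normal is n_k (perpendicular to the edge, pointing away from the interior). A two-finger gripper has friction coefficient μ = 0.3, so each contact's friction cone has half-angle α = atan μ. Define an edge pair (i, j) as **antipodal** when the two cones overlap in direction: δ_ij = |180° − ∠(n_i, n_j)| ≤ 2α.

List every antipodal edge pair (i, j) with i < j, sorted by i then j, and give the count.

α = atan 0.3 = 16.70°;  2α = 33.40°
n_0 = (+0.2822, -0.9594)
n_1 = (+0.9142, -0.4052)
n_2 = (+0.6377, +0.7703)
n_3 = (-0.0628, +0.9980)
n_4 = (-0.7136, +0.7005)
n_5 = (-0.8593, -0.5115)
n_6 = (-0.1708, -0.9853)
  (0,1): δ = 130.29°  ·
  (0,2): δ = 56.01°  ·
  (0,3): δ = 12.79°  ✓
  (0,4): δ = 29.14°  ✓
  (0,5): δ = 104.37°  ·
  (0,6): δ = 153.78°  ·
  (1,2): δ = 105.72°  ·
  (1,3): δ = 62.50°  ·
  (1,4): δ = 20.57°  ✓
  (1,5): δ = 54.66°  ·
  (1,6): δ = 104.07°  ·
  (2,3): δ = 136.78°  ·
  (2,4): δ = 94.85°  ·
  (2,5): δ = 19.62°  ✓
  (2,6): δ = 29.79°  ✓
  (3,4): δ = 138.07°  ·
  (3,5): δ = 62.84°  ·
  (3,6): δ = 13.44°  ✓
  (4,5): δ = 104.77°  ·
  (4,6): δ = 55.36°  ·
  (5,6): δ = 130.60°  ·
antipodal pairs: 6

count = 6; pairs: (0,3), (0,4), (1,4), (2,5), (2,6), (3,6)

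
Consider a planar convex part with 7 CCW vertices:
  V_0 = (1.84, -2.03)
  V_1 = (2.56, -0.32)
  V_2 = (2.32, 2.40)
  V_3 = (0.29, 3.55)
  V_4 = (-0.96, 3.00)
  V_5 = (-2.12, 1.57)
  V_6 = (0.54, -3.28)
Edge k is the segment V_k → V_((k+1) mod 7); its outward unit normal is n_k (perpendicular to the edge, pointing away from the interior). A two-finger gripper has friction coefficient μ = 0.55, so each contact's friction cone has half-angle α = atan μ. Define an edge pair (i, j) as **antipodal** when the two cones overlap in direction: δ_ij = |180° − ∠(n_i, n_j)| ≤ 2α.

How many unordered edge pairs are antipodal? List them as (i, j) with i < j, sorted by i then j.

α = atan 0.55 = 28.81°;  2α = 57.62°
n_0 = (+0.9216, -0.3881)
n_1 = (+0.9961, +0.0879)
n_2 = (+0.4929, +0.8701)
n_3 = (-0.4027, +0.9153)
n_4 = (-0.7766, +0.6300)
n_5 = (-0.8768, -0.4809)
n_6 = (+0.6931, -0.7208)
  (0,1): δ = 152.12°  ·
  (0,2): δ = 96.70°  ·
  (0,3): δ = 43.42°  ✓
  (0,4): δ = 16.21°  ✓
  (0,5): δ = 51.58°  ✓
  (0,6): δ = 156.71°  ·
  (1,2): δ = 124.57°  ·
  (1,3): δ = 71.29°  ·
  (1,4): δ = 44.09°  ✓
  (1,5): δ = 23.70°  ✓
  (1,6): δ = 128.83°  ·
  (2,3): δ = 126.72°  ·
  (2,4): δ = 99.52°  ·
  (2,5): δ = 31.73°  ✓
  (2,6): δ = 73.41°  ·
  (3,4): δ = 152.80°  ·
  (3,5): δ = 85.01°  ·
  (3,6): δ = 20.13°  ✓
  (4,5): δ = 112.21°  ·
  (4,6): δ = 7.07°  ✓
  (5,6): δ = 74.87°  ·
antipodal pairs: 8

count = 8; pairs: (0,3), (0,4), (0,5), (1,4), (1,5), (2,5), (3,6), (4,6)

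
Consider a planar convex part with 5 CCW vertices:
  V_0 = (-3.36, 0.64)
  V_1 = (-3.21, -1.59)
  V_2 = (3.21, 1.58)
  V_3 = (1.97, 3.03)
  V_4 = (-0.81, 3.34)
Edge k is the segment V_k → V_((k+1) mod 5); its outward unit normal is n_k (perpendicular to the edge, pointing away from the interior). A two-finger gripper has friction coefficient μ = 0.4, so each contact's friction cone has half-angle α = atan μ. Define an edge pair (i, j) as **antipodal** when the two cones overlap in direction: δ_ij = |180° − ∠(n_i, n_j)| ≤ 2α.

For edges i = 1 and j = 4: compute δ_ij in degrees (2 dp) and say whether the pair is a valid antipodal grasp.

α = atan 0.4 = 21.80°;  2α = 43.60°
edge 1: e_1 = (+6.42, +3.17);  n_1 = (+0.4427, -0.8967)
edge 4: e_4 = (-2.55, -2.70);  n_4 = (-0.7270, +0.6866)
∠(n_1, n_4) = 159.64°
δ = |180° − 159.64°| = 20.36°
20.36° ≤ 2α = 43.60°  →  valid

δ = 20.36°, valid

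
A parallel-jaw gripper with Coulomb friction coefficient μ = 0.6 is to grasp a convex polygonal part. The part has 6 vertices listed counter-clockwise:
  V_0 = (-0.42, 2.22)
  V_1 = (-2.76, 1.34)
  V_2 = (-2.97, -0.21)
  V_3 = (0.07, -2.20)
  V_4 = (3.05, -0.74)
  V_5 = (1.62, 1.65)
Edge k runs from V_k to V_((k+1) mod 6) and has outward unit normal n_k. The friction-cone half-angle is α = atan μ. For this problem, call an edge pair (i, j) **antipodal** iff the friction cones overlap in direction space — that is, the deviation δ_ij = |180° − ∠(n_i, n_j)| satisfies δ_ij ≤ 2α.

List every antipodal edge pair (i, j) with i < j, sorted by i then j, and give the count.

count = 7; pairs: (0,2), (0,3), (1,3), (1,4), (2,4), (2,5), (3,5)

α = atan 0.6 = 30.96°;  2α = 61.93°
n_0 = (-0.3520, +0.9360)
n_1 = (-0.9909, +0.1343)
n_2 = (-0.5477, -0.8367)
n_3 = (+0.4400, -0.8980)
n_4 = (+0.8581, +0.5134)
n_5 = (+0.2691, +0.9631)
  (0,1): δ = 118.33°  ·
  (0,2): δ = 53.82°  ✓
  (0,3): δ = 5.49°  ✓
  (0,4): δ = 100.28°  ·
  (0,5): δ = 143.78°  ·
  (1,2): δ = 115.49°  ·
  (1,3): δ = 56.18°  ✓
  (1,4): δ = 38.61°  ✓
  (1,5): δ = 82.10°  ·
  (2,3): δ = 120.69°  ·
  (2,4): δ = 25.90°  ✓
  (2,5): δ = 17.60°  ✓
  (3,4): δ = 85.21°  ·
  (3,5): δ = 41.71°  ✓
  (4,5): δ = 136.50°  ·
antipodal pairs: 7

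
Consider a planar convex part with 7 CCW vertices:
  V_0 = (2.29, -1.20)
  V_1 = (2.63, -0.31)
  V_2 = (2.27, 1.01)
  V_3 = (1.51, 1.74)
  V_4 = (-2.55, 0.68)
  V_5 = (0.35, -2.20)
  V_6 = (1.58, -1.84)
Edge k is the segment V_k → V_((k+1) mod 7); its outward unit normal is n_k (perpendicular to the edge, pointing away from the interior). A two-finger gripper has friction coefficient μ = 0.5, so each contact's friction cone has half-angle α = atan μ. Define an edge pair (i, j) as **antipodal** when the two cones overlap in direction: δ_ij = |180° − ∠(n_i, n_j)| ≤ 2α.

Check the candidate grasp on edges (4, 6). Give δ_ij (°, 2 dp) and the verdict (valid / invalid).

α = atan 0.5 = 26.57°;  2α = 53.13°
edge 4: e_4 = (+2.90, -2.88);  n_4 = (-0.7047, -0.7095)
edge 6: e_6 = (+0.71, +0.64);  n_6 = (+0.6695, -0.7428)
∠(n_4, n_6) = 86.83°
δ = |180° − 86.83°| = 93.17°
93.17° > 2α = 53.13°  →  invalid

δ = 93.17°, invalid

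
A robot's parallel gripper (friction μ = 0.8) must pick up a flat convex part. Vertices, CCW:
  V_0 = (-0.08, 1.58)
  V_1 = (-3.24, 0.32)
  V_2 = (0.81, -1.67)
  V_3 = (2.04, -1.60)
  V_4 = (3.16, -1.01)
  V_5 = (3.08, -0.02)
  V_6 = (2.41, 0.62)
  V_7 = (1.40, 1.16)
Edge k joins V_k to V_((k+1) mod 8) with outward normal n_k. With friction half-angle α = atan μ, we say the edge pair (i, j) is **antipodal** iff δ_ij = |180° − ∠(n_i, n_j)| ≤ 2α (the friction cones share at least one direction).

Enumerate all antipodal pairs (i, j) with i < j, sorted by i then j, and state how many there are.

α = atan 0.8 = 38.66°;  2α = 77.32°
n_0 = (-0.3704, +0.9289)
n_1 = (-0.4410, -0.8975)
n_2 = (+0.0568, -0.9984)
n_3 = (+0.4661, -0.8847)
n_4 = (+0.9968, +0.0805)
n_5 = (+0.6907, +0.7231)
n_6 = (+0.4715, +0.8819)
n_7 = (+0.2730, +0.9620)
  (0,1): δ = 47.91°  ✓
  (0,2): δ = 18.48°  ✓
  (0,3): δ = 6.04°  ✓
  (0,4): δ = 72.88°  ✓
  (0,5): δ = 114.57°  ·
  (0,6): δ = 130.13°  ·
  (0,7): δ = 142.42°  ·
  (1,2): δ = 150.58°  ·
  (1,3): δ = 126.05°  ·
  (1,4): δ = 59.21°  ✓
  (1,5): δ = 17.52°  ✓
  (1,6): δ = 1.96°  ✓
  (1,7): δ = 10.32°  ✓
  (2,3): δ = 155.48°  ·
  (2,4): δ = 88.64°  ·
  (2,5): δ = 46.95°  ✓
  (2,6): δ = 31.39°  ✓
  (2,7): δ = 19.10°  ✓
  (3,4): δ = 113.16°  ·
  (3,5): δ = 71.47°  ✓
  (3,6): δ = 55.91°  ✓
  (3,7): δ = 43.62°  ✓
  (4,5): δ = 138.31°  ·
  (4,6): δ = 122.75°  ·
  (4,7): δ = 110.46°  ·
  (5,6): δ = 164.44°  ·
  (5,7): δ = 152.15°  ·
  (6,7): δ = 167.71°  ·
antipodal pairs: 14

count = 14; pairs: (0,1), (0,2), (0,3), (0,4), (1,4), (1,5), (1,6), (1,7), (2,5), (2,6), (2,7), (3,5), (3,6), (3,7)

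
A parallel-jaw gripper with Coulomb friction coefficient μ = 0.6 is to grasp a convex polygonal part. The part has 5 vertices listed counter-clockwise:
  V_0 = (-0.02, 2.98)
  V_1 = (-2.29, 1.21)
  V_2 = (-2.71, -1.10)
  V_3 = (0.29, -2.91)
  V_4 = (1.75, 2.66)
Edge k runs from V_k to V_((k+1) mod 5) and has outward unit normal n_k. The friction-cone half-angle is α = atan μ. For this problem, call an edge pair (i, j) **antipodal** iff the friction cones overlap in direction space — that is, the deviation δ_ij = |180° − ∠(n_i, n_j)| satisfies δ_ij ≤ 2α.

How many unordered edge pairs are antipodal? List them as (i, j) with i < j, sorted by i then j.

count = 3; pairs: (0,3), (1,3), (2,4)

α = atan 0.6 = 30.96°;  2α = 61.93°
n_0 = (-0.6149, +0.7886)
n_1 = (-0.9839, +0.1789)
n_2 = (-0.5166, -0.8562)
n_3 = (+0.9673, -0.2536)
n_4 = (+0.1779, +0.9840)
  (0,1): δ = 138.25°  ·
  (0,2): δ = 69.05°  ·
  (0,3): δ = 37.37°  ✓
  (0,4): δ = 131.81°  ·
  (1,2): δ = 110.80°  ·
  (1,3): δ = 4.38°  ✓
  (1,4): δ = 90.06°  ·
  (2,3): δ = 73.58°  ·
  (2,4): δ = 20.86°  ✓
  (3,4): δ = 85.56°  ·
antipodal pairs: 3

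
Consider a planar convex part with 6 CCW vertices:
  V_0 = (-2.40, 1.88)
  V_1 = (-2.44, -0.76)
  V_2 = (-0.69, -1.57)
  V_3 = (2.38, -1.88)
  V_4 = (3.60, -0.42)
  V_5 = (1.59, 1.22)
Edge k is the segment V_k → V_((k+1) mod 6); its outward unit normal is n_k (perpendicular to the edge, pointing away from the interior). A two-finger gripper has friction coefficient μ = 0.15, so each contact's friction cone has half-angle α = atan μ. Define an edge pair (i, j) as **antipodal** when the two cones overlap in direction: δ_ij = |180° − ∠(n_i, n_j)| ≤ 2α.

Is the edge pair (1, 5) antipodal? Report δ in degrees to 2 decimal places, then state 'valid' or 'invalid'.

δ = 15.44°, valid

α = atan 0.15 = 8.53°;  2α = 17.06°
edge 1: e_1 = (+1.75, -0.81);  n_1 = (-0.4200, -0.9075)
edge 5: e_5 = (-3.99, +0.66);  n_5 = (+0.1632, +0.9866)
∠(n_1, n_5) = 164.56°
δ = |180° − 164.56°| = 15.44°
15.44° ≤ 2α = 17.06°  →  valid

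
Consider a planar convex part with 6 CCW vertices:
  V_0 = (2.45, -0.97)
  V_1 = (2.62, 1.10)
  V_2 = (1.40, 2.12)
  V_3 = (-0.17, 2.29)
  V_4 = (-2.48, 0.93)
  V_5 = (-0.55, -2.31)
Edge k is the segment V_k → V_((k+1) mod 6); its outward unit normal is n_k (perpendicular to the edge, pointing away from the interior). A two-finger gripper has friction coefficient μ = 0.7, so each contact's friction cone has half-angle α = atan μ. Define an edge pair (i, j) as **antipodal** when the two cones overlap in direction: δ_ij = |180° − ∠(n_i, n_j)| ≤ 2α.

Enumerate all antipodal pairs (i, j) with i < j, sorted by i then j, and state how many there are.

count = 7; pairs: (0,3), (0,4), (1,4), (1,5), (2,4), (2,5), (3,5)

α = atan 0.7 = 34.99°;  2α = 69.98°
n_0 = (+0.9966, -0.0819)
n_1 = (+0.6414, +0.7672)
n_2 = (+0.1077, +0.9942)
n_3 = (-0.5073, +0.8617)
n_4 = (-0.8591, -0.5118)
n_5 = (+0.4078, -0.9131)
  (0,1): δ = 125.20°  ·
  (0,2): δ = 91.49°  ·
  (0,3): δ = 54.82°  ✓
  (0,4): δ = 35.48°  ✓
  (0,5): δ = 118.76°  ·
  (1,2): δ = 146.28°  ·
  (1,3): δ = 109.61°  ·
  (1,4): δ = 19.32°  ✓
  (1,5): δ = 63.97°  ✓
  (2,3): δ = 143.33°  ·
  (2,4): δ = 53.04°  ✓
  (2,5): δ = 30.25°  ✓
  (3,4): δ = 89.71°  ·
  (3,5): δ = 6.42°  ✓
  (4,5): δ = 96.71°  ·
antipodal pairs: 7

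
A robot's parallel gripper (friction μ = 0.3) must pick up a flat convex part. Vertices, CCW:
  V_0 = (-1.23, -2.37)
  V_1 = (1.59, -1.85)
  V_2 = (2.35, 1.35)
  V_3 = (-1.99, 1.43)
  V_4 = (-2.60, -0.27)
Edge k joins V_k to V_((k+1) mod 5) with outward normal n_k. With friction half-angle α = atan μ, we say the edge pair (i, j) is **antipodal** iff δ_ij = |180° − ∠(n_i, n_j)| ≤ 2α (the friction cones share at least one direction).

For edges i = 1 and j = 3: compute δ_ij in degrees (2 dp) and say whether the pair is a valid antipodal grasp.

δ = 6.38°, valid

α = atan 0.3 = 16.70°;  2α = 33.40°
edge 1: e_1 = (+0.76, +3.20);  n_1 = (+0.9729, -0.2311)
edge 3: e_3 = (-0.61, -1.70);  n_3 = (-0.9412, +0.3377)
∠(n_1, n_3) = 173.62°
δ = |180° − 173.62°| = 6.38°
6.38° ≤ 2α = 33.40°  →  valid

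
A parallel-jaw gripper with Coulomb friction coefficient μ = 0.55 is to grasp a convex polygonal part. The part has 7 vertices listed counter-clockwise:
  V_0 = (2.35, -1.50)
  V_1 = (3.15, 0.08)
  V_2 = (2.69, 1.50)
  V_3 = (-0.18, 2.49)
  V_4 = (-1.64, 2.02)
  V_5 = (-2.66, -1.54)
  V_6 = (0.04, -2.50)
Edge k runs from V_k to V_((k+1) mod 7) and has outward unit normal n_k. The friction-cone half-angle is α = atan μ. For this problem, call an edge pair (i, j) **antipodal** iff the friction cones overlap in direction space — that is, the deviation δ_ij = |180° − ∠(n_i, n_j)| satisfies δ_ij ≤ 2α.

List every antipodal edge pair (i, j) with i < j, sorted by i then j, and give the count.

α = atan 0.55 = 28.81°;  2α = 57.62°
n_0 = (+0.8922, -0.4517)
n_1 = (+0.9513, +0.3082)
n_2 = (+0.3261, +0.9453)
n_3 = (-0.3064, +0.9519)
n_4 = (-0.9613, +0.2754)
n_5 = (-0.3350, -0.9422)
n_6 = (+0.3973, -0.9177)
  (0,1): δ = 135.20°  ·
  (0,2): δ = 82.18°  ·
  (0,3): δ = 45.30°  ✓
  (0,4): δ = 10.87°  ✓
  (0,5): δ = 97.28°  ·
  (0,6): δ = 140.26°  ·
  (1,2): δ = 126.98°  ·
  (1,3): δ = 90.11°  ·
  (1,4): δ = 33.94°  ✓
  (1,5): δ = 52.48°  ✓
  (1,6): δ = 95.46°  ·
  (2,3): δ = 143.12°  ·
  (2,4): δ = 86.96°  ·
  (2,5): δ = 0.54°  ✓
  (2,6): δ = 42.44°  ✓
  (3,4): δ = 123.83°  ·
  (3,5): δ = 37.42°  ✓
  (3,6): δ = 5.56°  ✓
  (4,5): δ = 93.59°  ·
  (4,6): δ = 50.60°  ✓
  (5,6): δ = 137.02°  ·
antipodal pairs: 9

count = 9; pairs: (0,3), (0,4), (1,4), (1,5), (2,5), (2,6), (3,5), (3,6), (4,6)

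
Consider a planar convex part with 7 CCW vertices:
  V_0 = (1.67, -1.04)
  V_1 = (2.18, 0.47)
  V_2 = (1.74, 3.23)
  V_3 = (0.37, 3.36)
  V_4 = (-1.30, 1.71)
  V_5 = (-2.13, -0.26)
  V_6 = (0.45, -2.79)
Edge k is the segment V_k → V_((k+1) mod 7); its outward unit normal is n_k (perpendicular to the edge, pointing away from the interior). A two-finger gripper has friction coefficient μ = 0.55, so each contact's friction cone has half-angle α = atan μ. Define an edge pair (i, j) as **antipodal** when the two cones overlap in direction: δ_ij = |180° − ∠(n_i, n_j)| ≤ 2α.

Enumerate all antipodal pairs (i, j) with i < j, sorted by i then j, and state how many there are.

count = 8; pairs: (0,3), (0,4), (1,3), (1,4), (1,5), (2,5), (3,6), (4,6)

α = atan 0.55 = 28.81°;  2α = 57.62°
n_0 = (+0.9474, -0.3200)
n_1 = (+0.9875, +0.1574)
n_2 = (+0.0945, +0.9955)
n_3 = (-0.7028, +0.7114)
n_4 = (-0.9215, +0.3883)
n_5 = (-0.7002, -0.7140)
n_6 = (+0.8203, -0.5719)
  (0,1): δ = 152.28°  ·
  (0,2): δ = 76.76°  ·
  (0,3): δ = 26.68°  ✓
  (0,4): δ = 4.18°  ✓
  (0,5): δ = 64.22°  ·
  (0,6): δ = 163.78°  ·
  (1,2): δ = 104.48°  ·
  (1,3): δ = 54.40°  ✓
  (1,4): δ = 31.90°  ✓
  (1,5): δ = 36.50°  ✓
  (1,6): δ = 136.06°  ·
  (2,3): δ = 129.92°  ·
  (2,4): δ = 107.43°  ·
  (2,5): δ = 39.02°  ✓
  (2,6): δ = 60.54°  ·
  (3,4): δ = 157.50°  ·
  (3,5): δ = 89.09°  ·
  (3,6): δ = 10.46°  ✓
  (4,5): δ = 111.59°  ·
  (4,6): δ = 12.04°  ✓
  (5,6): δ = 80.44°  ·
antipodal pairs: 8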